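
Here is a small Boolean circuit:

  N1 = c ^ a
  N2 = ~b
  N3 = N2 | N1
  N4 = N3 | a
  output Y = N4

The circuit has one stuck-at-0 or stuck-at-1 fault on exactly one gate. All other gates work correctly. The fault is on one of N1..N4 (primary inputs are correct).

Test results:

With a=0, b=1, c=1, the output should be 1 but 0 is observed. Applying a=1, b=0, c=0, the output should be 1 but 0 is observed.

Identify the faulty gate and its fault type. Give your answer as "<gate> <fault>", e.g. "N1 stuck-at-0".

Fault-free values for test 1 (a=0, b=1, c=1): N1=1, N2=0, N3=1, N4=1, giving Y=1. Observed 0.
Test 1: faults giving observed 0 are {N1 stuck-at-0, N3 stuck-at-0, N4 stuck-at-0}.
Test 2 (a=1, b=0, c=0): fault-free N1=1, N2=1, N3=1, N4=1 → 1; observed 0. Eliminates N1 stuck-at-0, N3 stuck-at-0.
Only N4 stuck-at-0 is consistent with every test.

N4 stuck-at-0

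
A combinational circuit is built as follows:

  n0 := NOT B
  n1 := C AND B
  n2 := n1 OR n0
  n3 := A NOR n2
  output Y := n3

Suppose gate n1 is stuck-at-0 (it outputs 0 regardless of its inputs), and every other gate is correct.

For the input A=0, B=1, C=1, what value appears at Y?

Propagate with n1 forced: n0=0, n1=0 [stuck-at-0], n2=0, n3=1.
So Y = 1. (Without the fault it would be 0.)

1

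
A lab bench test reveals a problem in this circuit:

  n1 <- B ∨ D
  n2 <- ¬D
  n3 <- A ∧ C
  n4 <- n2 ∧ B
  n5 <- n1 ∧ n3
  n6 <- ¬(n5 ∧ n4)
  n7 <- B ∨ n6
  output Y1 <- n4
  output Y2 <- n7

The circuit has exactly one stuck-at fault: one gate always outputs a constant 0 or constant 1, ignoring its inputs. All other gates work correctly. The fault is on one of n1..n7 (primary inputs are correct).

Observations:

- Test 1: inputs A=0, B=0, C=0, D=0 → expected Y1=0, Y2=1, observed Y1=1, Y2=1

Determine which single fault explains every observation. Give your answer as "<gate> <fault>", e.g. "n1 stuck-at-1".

Fault-free values for test 1 (A=0, B=0, C=0, D=0): n1=0, n2=1, n3=0, n4=0, n5=0, n6=1, n7=1, giving Y1=0, Y2=1. Observed Y1=1, Y2=1.
Test 1: faults giving observed Y1=1, Y2=1 are {n4 stuck-at-1}.
Only n4 stuck-at-1 is consistent with every test.

n4 stuck-at-1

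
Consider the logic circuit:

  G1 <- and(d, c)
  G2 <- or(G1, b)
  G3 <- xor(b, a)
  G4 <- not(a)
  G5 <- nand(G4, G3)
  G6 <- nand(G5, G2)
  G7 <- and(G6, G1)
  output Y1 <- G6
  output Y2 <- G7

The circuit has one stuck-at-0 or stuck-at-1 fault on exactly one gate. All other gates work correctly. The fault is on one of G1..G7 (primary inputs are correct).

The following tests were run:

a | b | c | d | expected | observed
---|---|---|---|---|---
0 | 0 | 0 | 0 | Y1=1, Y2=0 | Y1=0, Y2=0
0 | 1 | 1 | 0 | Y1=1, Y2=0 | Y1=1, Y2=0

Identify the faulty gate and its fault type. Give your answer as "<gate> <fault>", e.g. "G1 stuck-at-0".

Fault-free values for test 1 (a=0, b=0, c=0, d=0): G1=0, G2=0, G3=0, G4=1, G5=1, G6=1, G7=0, giving Y1=1, Y2=0. Observed Y1=0, Y2=0.
Test 1: faults giving observed Y1=0, Y2=0 are {G1 stuck-at-1, G2 stuck-at-1, G6 stuck-at-0}.
Test 2 (a=0, b=1, c=1, d=0): fault-free G1=0, G2=1, G3=1, G4=1, G5=0, G6=1, G7=0 → Y1=1, Y2=0; observed Y1=1, Y2=0. Eliminates G1 stuck-at-1, G6 stuck-at-0.
Only G2 stuck-at-1 is consistent with every test.

G2 stuck-at-1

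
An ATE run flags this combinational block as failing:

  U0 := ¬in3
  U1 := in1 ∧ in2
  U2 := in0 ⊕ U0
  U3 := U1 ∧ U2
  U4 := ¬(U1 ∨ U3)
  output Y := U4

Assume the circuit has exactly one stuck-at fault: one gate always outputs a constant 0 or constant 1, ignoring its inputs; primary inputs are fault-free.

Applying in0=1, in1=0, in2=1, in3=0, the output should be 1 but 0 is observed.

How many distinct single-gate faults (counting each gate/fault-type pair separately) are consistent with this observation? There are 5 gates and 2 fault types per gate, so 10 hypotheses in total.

3

Fault-free: U0=1, U1=0, U2=0, U3=0, U4=1 → 1. Observed 0.
  U0 stuck-at-0: output 1 ✗
  U0 stuck-at-1: output 1 ✗
  U1 stuck-at-0: output 1 ✗
  U1 stuck-at-1: output 0 ✓
  U2 stuck-at-0: output 1 ✗
  U2 stuck-at-1: output 1 ✗
  U3 stuck-at-0: output 1 ✗
  U3 stuck-at-1: output 0 ✓
  U4 stuck-at-0: output 0 ✓
  U4 stuck-at-1: output 1 ✗
Consistent faults: {U1 stuck-at-1, U3 stuck-at-1, U4 stuck-at-0} — 3 in all.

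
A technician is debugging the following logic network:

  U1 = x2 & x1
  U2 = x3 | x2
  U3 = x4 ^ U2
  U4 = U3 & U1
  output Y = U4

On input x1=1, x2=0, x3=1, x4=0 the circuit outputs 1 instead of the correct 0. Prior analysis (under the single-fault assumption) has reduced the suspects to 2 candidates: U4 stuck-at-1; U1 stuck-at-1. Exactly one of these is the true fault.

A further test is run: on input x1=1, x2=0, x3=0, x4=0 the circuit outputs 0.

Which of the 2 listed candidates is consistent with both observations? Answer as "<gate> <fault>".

Evaluate each candidate on input x1=1, x2=0, x3=0, x4=0:
  U4 stuck-at-1: U1=0, U2=0, U3=0, U4=1 [stuck-at-1] → 1 — eliminated
  U1 stuck-at-1: U1=1 [stuck-at-1], U2=0, U3=0, U4=0 → 0 — matches
Only U1 stuck-at-1 reproduces the observed 0.

U1 stuck-at-1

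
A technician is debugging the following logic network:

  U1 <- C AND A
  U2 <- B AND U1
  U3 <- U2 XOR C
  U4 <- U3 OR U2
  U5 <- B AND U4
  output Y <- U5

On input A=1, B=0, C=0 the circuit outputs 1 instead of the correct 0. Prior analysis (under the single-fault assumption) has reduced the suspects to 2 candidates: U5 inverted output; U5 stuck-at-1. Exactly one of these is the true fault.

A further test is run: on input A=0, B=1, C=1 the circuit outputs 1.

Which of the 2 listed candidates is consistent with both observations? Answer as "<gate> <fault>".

Evaluate each candidate on input A=0, B=1, C=1:
  U5 inverted output: U1=0, U2=0, U3=1, U4=1, U5=0 [inverted output] → 0 — eliminated
  U5 stuck-at-1: U1=0, U2=0, U3=1, U4=1, U5=1 [stuck-at-1] → 1 — matches
Only U5 stuck-at-1 reproduces the observed 1.

U5 stuck-at-1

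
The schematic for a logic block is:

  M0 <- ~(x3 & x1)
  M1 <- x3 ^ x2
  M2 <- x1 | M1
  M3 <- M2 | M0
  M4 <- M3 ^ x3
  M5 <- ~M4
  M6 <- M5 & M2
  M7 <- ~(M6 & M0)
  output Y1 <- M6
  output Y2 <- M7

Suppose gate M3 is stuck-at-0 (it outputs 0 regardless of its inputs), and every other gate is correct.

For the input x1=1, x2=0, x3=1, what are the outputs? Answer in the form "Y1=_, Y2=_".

Y1=0, Y2=1

Propagate with M3 forced: M0=0, M1=1, M2=1, M3=0 [stuck-at-0], M4=1, M5=0, M6=0, M7=1.
So the outputs are Y1=0, Y2=1. (Without the fault they would be Y1=1, Y2=1.)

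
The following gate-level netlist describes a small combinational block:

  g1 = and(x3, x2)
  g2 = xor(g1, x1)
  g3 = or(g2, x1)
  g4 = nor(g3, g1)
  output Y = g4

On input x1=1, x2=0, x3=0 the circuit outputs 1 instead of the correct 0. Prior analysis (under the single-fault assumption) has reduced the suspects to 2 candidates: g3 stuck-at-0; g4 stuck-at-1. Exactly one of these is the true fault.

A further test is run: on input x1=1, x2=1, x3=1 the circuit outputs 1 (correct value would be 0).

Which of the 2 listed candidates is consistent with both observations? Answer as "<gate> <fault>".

g4 stuck-at-1

Evaluate each candidate on input x1=1, x2=1, x3=1:
  g3 stuck-at-0: g1=1, g2=0, g3=0 [stuck-at-0], g4=0 → 0 — eliminated
  g4 stuck-at-1: g1=1, g2=0, g3=1, g4=1 [stuck-at-1] → 1 — matches
Only g4 stuck-at-1 reproduces the observed 1.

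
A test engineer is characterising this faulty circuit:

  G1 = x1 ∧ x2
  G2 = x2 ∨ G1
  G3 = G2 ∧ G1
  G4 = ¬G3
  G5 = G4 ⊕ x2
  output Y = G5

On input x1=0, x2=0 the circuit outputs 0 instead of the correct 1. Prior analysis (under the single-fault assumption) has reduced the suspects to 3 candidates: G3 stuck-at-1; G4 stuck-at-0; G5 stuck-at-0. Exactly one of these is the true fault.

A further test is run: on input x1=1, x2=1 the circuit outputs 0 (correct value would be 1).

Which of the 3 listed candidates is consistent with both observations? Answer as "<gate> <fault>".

Evaluate each candidate on input x1=1, x2=1:
  G3 stuck-at-1: G1=1, G2=1, G3=1 [stuck-at-1], G4=0, G5=1 → 1 — eliminated
  G4 stuck-at-0: G1=1, G2=1, G3=1, G4=0 [stuck-at-0], G5=1 → 1 — eliminated
  G5 stuck-at-0: G1=1, G2=1, G3=1, G4=0, G5=0 [stuck-at-0] → 0 — matches
Only G5 stuck-at-0 reproduces the observed 0.

G5 stuck-at-0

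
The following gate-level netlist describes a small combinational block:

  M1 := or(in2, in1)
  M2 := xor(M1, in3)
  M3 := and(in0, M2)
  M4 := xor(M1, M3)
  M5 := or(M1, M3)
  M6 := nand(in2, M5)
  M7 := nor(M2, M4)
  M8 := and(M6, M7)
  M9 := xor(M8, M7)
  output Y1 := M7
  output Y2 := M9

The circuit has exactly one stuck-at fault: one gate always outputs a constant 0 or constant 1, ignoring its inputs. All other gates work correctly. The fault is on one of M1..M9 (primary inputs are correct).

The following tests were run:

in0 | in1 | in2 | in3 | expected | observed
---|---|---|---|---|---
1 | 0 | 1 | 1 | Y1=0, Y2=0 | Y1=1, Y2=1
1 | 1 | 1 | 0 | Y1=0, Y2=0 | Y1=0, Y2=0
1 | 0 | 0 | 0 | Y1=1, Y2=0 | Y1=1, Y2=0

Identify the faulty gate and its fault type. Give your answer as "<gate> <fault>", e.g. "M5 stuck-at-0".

M4 stuck-at-0

Fault-free values for test 1 (in0=1, in1=0, in2=1, in3=1): M1=1, M2=0, M3=0, M4=1, M5=1, M6=0, M7=0, M8=0, M9=0, giving Y1=0, Y2=0. Observed Y1=1, Y2=1.
Test 1: faults giving observed Y1=1, Y2=1 are {M3 stuck-at-1, M4 stuck-at-0, M7 stuck-at-1}.
Test 2 (in0=1, in1=1, in2=1, in3=0): fault-free M1=1, M2=1, M3=1, M4=0, M5=1, M6=0, M7=0, M8=0, M9=0 → Y1=0, Y2=0; observed Y1=0, Y2=0. Eliminates M7 stuck-at-1.
Test 3 (in0=1, in1=0, in2=0, in3=0): fault-free M1=0, M2=0, M3=0, M4=0, M5=0, M6=1, M7=1, M8=1, M9=0 → Y1=1, Y2=0; observed Y1=1, Y2=0. Eliminates M3 stuck-at-1.
Only M4 stuck-at-0 is consistent with every test.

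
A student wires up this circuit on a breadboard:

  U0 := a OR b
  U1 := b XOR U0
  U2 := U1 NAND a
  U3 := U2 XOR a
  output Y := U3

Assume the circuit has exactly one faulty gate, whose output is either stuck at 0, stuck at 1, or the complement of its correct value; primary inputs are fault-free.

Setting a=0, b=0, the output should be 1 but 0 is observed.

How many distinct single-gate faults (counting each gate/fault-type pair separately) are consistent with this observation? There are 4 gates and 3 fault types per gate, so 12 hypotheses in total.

4

Fault-free: U0=0, U1=0, U2=1, U3=1 → 1. Observed 0.
  U0 stuck-at-0: output 1 ✗
  U0 stuck-at-1: output 1 ✗
  U0 inverted output: output 1 ✗
  U1 stuck-at-0: output 1 ✗
  U1 stuck-at-1: output 1 ✗
  U1 inverted output: output 1 ✗
  U2 stuck-at-0: output 0 ✓
  U2 stuck-at-1: output 1 ✗
  U2 inverted output: output 0 ✓
  U3 stuck-at-0: output 0 ✓
  U3 stuck-at-1: output 1 ✗
  U3 inverted output: output 0 ✓
Consistent faults: {U2 stuck-at-0, U2 inverted output, U3 stuck-at-0, U3 inverted output} — 4 in all.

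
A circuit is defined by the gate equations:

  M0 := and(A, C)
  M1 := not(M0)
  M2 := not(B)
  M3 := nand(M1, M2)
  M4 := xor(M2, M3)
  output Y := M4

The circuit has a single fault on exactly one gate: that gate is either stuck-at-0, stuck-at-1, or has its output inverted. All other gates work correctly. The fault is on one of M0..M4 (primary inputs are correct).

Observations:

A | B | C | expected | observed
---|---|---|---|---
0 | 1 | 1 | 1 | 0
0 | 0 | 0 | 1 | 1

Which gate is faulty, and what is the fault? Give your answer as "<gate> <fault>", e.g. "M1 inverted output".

Fault-free values for test 1 (A=0, B=1, C=1): M0=0, M1=1, M2=0, M3=1, M4=1, giving Y=1. Observed 0.
Test 1: faults giving observed 0 are {M3 stuck-at-0, M3 inverted output, M4 stuck-at-0, M4 inverted output}.
Test 2 (A=0, B=0, C=0): fault-free M0=0, M1=1, M2=1, M3=0, M4=1 → 1; observed 1. Eliminates M3 inverted output, M4 stuck-at-0, M4 inverted output.
Only M3 stuck-at-0 is consistent with every test.

M3 stuck-at-0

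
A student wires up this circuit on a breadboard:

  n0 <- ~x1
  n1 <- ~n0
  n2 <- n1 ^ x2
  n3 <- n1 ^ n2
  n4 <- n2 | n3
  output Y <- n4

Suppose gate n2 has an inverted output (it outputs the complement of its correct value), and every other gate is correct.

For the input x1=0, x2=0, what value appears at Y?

Propagate with n2 forced: n0=1, n1=0, n2=1 [inverted output], n3=1, n4=1.
So Y = 1. (Without the fault it would be 0.)

1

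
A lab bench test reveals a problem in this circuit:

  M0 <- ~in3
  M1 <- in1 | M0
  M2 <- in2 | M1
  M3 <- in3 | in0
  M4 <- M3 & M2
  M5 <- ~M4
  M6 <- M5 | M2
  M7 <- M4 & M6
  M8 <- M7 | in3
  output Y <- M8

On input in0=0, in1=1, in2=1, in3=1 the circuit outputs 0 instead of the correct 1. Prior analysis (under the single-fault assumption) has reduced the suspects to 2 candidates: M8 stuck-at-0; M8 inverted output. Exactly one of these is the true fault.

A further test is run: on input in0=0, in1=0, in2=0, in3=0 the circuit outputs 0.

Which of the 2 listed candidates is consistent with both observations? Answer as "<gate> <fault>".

M8 stuck-at-0

Evaluate each candidate on input in0=0, in1=0, in2=0, in3=0:
  M8 stuck-at-0: M0=1, M1=1, M2=1, M3=0, M4=0, M5=1, M6=1, M7=0, M8=0 [stuck-at-0] → 0 — matches
  M8 inverted output: M0=1, M1=1, M2=1, M3=0, M4=0, M5=1, M6=1, M7=0, M8=1 [inverted output] → 1 — eliminated
Only M8 stuck-at-0 reproduces the observed 0.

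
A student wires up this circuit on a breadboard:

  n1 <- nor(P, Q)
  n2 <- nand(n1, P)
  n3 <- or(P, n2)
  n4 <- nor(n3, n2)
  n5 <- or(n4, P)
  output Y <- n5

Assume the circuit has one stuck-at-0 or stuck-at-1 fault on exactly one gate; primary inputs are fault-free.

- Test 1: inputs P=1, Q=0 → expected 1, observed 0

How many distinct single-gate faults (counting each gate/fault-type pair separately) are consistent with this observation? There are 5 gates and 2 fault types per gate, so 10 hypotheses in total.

Fault-free: n1=0, n2=1, n3=1, n4=0, n5=1 → 1. Observed 0.
  n1 stuck-at-0: output 1 ✗
  n1 stuck-at-1: output 1 ✗
  n2 stuck-at-0: output 1 ✗
  n2 stuck-at-1: output 1 ✗
  n3 stuck-at-0: output 1 ✗
  n3 stuck-at-1: output 1 ✗
  n4 stuck-at-0: output 1 ✗
  n4 stuck-at-1: output 1 ✗
  n5 stuck-at-0: output 0 ✓
  n5 stuck-at-1: output 1 ✗
Consistent faults: {n5 stuck-at-0} — 1 in all.

1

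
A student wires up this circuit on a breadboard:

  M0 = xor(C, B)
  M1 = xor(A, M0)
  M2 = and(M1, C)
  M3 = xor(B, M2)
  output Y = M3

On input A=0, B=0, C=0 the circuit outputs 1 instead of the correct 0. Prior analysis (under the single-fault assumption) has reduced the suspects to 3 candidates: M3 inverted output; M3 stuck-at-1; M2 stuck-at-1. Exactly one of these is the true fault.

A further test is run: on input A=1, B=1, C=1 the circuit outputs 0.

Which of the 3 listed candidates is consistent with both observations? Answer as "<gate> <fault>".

M2 stuck-at-1

Evaluate each candidate on input A=1, B=1, C=1:
  M3 inverted output: M0=0, M1=1, M2=1, M3=1 [inverted output] → 1 — eliminated
  M3 stuck-at-1: M0=0, M1=1, M2=1, M3=1 [stuck-at-1] → 1 — eliminated
  M2 stuck-at-1: M0=0, M1=1, M2=1 [stuck-at-1], M3=0 → 0 — matches
Only M2 stuck-at-1 reproduces the observed 0.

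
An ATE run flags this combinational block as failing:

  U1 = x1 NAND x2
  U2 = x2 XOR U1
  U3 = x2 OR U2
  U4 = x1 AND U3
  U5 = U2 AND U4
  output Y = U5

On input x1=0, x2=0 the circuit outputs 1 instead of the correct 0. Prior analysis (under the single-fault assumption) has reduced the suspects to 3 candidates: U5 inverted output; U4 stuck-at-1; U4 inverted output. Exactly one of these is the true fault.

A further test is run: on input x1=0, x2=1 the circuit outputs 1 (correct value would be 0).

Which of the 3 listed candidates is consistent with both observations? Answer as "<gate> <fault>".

U5 inverted output

Evaluate each candidate on input x1=0, x2=1:
  U5 inverted output: U1=1, U2=0, U3=1, U4=0, U5=1 [inverted output] → 1 — matches
  U4 stuck-at-1: U1=1, U2=0, U3=1, U4=1 [stuck-at-1], U5=0 → 0 — eliminated
  U4 inverted output: U1=1, U2=0, U3=1, U4=1 [inverted output], U5=0 → 0 — eliminated
Only U5 inverted output reproduces the observed 1.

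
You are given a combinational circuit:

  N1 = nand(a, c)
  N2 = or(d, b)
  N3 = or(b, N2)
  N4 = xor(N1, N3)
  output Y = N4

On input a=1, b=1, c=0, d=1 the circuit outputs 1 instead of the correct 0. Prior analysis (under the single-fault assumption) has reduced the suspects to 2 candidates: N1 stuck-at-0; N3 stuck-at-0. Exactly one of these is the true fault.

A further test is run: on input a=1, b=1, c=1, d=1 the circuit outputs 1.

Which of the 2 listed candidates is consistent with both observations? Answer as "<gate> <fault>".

N1 stuck-at-0

Evaluate each candidate on input a=1, b=1, c=1, d=1:
  N1 stuck-at-0: N1=0 [stuck-at-0], N2=1, N3=1, N4=1 → 1 — matches
  N3 stuck-at-0: N1=0, N2=1, N3=0 [stuck-at-0], N4=0 → 0 — eliminated
Only N1 stuck-at-0 reproduces the observed 1.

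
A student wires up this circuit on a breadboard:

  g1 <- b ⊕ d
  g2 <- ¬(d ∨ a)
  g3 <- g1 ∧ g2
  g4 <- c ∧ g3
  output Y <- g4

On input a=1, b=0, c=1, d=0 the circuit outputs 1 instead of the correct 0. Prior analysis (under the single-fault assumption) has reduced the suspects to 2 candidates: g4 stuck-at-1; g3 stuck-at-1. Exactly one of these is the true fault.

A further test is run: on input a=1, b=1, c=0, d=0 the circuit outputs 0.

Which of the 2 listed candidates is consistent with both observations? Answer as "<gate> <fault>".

g3 stuck-at-1

Evaluate each candidate on input a=1, b=1, c=0, d=0:
  g4 stuck-at-1: g1=1, g2=0, g3=0, g4=1 [stuck-at-1] → 1 — eliminated
  g3 stuck-at-1: g1=1, g2=0, g3=1 [stuck-at-1], g4=0 → 0 — matches
Only g3 stuck-at-1 reproduces the observed 0.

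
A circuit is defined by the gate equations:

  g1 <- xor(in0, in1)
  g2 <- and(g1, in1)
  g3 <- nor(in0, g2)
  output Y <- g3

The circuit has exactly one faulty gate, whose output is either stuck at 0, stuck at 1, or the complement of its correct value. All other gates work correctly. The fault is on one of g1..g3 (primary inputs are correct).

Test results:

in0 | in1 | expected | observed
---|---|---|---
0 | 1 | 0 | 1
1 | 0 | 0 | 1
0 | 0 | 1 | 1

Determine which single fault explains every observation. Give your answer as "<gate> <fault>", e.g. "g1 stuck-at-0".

Fault-free values for test 1 (in0=0, in1=1): g1=1, g2=1, g3=0, giving Y=0. Observed 1.
Test 1: faults giving observed 1 are {g1 stuck-at-0, g1 inverted output, g2 stuck-at-0, g2 inverted output, g3 stuck-at-1, g3 inverted output}.
Test 2 (in0=1, in1=0): fault-free g1=1, g2=0, g3=0 → 0; observed 1. Eliminates g1 stuck-at-0, g1 inverted output, g2 stuck-at-0, g2 inverted output.
Test 3 (in0=0, in1=0): fault-free g1=0, g2=0, g3=1 → 1; observed 1. Eliminates g3 inverted output.
Only g3 stuck-at-1 is consistent with every test.

g3 stuck-at-1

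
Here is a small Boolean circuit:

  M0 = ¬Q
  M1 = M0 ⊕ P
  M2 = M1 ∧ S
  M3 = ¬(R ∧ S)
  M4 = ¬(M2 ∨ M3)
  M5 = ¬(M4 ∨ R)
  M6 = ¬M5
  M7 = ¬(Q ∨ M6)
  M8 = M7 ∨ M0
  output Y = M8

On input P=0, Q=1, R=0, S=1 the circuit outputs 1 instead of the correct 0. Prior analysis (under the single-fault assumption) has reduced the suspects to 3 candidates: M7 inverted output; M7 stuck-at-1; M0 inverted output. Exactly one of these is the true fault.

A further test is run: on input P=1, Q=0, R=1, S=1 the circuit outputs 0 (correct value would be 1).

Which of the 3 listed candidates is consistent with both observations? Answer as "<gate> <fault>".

M0 inverted output

Evaluate each candidate on input P=1, Q=0, R=1, S=1:
  M7 inverted output: M0=1, M1=0, M2=0, M3=0, M4=1, M5=0, M6=1, M7=1 [inverted output], M8=1 → 1 — eliminated
  M7 stuck-at-1: M0=1, M1=0, M2=0, M3=0, M4=1, M5=0, M6=1, M7=1 [stuck-at-1], M8=1 → 1 — eliminated
  M0 inverted output: M0=0 [inverted output], M1=1, M2=1, M3=0, M4=0, M5=0, M6=1, M7=0, M8=0 → 0 — matches
Only M0 inverted output reproduces the observed 0.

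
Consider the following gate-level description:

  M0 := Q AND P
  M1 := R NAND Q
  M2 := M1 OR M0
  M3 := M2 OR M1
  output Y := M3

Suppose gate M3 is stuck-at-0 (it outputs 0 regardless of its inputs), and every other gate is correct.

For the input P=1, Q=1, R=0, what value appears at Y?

Propagate with M3 forced: M0=1, M1=1, M2=1, M3=0 [stuck-at-0].
So Y = 0. (Without the fault it would be 1.)

0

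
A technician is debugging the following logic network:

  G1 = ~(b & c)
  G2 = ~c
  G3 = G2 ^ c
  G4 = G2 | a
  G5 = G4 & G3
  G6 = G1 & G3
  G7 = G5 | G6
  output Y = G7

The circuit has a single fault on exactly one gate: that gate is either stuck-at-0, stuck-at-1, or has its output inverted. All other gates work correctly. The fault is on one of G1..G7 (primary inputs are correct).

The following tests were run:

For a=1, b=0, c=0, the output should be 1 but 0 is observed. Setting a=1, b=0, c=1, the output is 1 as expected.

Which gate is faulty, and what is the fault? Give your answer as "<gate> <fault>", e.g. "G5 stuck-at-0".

Fault-free values for test 1 (a=1, b=0, c=0): G1=1, G2=1, G3=1, G4=1, G5=1, G6=1, G7=1, giving Y=1. Observed 0.
Test 1: faults giving observed 0 are {G2 stuck-at-0, G2 inverted output, G3 stuck-at-0, G3 inverted output, G7 stuck-at-0, G7 inverted output}.
Test 2 (a=1, b=0, c=1): fault-free G1=1, G2=0, G3=1, G4=1, G5=1, G6=1, G7=1 → 1; observed 1. Eliminates G2 inverted output, G3 stuck-at-0, G3 inverted output, G7 stuck-at-0, G7 inverted output.
Only G2 stuck-at-0 is consistent with every test.

G2 stuck-at-0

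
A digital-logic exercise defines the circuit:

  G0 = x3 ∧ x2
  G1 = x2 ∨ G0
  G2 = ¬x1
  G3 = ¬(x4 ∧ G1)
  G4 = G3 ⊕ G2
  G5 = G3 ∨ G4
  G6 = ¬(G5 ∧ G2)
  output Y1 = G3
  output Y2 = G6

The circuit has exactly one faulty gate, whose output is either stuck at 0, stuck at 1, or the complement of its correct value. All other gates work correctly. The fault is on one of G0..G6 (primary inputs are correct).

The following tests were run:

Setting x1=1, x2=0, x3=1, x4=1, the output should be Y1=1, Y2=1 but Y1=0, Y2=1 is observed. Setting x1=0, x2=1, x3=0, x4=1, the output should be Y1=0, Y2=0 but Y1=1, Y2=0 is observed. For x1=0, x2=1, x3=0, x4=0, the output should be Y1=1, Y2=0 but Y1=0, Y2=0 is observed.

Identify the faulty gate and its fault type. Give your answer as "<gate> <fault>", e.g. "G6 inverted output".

Fault-free values for test 1 (x1=1, x2=0, x3=1, x4=1): G0=0, G1=0, G2=0, G3=1, G4=1, G5=1, G6=1, giving Y1=1, Y2=1. Observed Y1=0, Y2=1.
Test 1: faults giving observed Y1=0, Y2=1 are {G0 stuck-at-1, G0 inverted output, G1 stuck-at-1, G1 inverted output, G3 stuck-at-0, G3 inverted output}.
Test 2 (x1=0, x2=1, x3=0, x4=1): fault-free G0=0, G1=1, G2=1, G3=0, G4=1, G5=1, G6=0 → Y1=0, Y2=0; observed Y1=1, Y2=0. Eliminates G0 stuck-at-1, G0 inverted output, G1 stuck-at-1, G3 stuck-at-0.
Test 3 (x1=0, x2=1, x3=0, x4=0): fault-free G0=0, G1=1, G2=1, G3=1, G4=0, G5=1, G6=0 → Y1=1, Y2=0; observed Y1=0, Y2=0. Eliminates G1 inverted output.
Only G3 inverted output is consistent with every test.

G3 inverted output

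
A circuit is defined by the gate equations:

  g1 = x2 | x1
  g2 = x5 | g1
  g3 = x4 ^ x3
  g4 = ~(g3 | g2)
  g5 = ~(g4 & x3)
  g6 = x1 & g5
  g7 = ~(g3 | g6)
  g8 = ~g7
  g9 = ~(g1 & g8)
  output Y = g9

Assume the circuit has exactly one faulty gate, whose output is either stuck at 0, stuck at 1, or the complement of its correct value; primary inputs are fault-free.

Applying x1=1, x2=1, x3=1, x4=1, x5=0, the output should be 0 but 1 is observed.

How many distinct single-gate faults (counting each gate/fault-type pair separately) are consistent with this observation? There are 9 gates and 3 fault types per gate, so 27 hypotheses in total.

16

Fault-free: g1=1, g2=1, g3=0, g4=0, g5=1, g6=1, g7=0, g8=1, g9=0 → 0. Observed 1.
  g1: stuck-at-0, inverted output ✓; others ✗
  g2: stuck-at-0, inverted output ✓; others ✗
  g3: none of the 3 fault types match ✗
  g4: stuck-at-1, inverted output ✓; others ✗
  g5: stuck-at-0, inverted output ✓; others ✗
  g6: stuck-at-0, inverted output ✓; others ✗
  g7: stuck-at-1, inverted output ✓; others ✗
  g8: stuck-at-0, inverted output ✓; others ✗
  g9: stuck-at-1, inverted output ✓; others ✗
Consistent faults: {g1 stuck-at-0, g1 inverted output, g2 stuck-at-0, g2 inverted output, g4 stuck-at-1, g4 inverted output, g5 stuck-at-0, g5 inverted output, g6 stuck-at-0, g6 inverted output, g7 stuck-at-1, g7 inverted output, g8 stuck-at-0, g8 inverted output, g9 stuck-at-1, g9 inverted output} — 16 in all.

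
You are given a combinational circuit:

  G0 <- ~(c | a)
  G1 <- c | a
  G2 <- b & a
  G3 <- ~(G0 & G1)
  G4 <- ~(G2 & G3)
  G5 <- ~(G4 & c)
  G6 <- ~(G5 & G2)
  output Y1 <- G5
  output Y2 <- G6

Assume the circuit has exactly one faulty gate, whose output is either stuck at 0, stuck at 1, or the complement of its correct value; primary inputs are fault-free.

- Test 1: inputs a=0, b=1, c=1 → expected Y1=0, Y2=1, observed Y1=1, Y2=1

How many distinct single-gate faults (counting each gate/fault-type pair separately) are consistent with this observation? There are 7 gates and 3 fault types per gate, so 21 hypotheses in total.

4

Fault-free: G0=0, G1=1, G2=0, G3=1, G4=1, G5=0, G6=1 → Y1=0, Y2=1. Observed Y1=1, Y2=1.
  G0: none of the 3 fault types match ✗
  G1: none of the 3 fault types match ✗
  G2: none of the 3 fault types match ✗
  G3: none of the 3 fault types match ✗
  G4: stuck-at-0, inverted output ✓; others ✗
  G5: stuck-at-1, inverted output ✓; others ✗
  G6: none of the 3 fault types match ✗
Consistent faults: {G4 stuck-at-0, G4 inverted output, G5 stuck-at-1, G5 inverted output} — 4 in all.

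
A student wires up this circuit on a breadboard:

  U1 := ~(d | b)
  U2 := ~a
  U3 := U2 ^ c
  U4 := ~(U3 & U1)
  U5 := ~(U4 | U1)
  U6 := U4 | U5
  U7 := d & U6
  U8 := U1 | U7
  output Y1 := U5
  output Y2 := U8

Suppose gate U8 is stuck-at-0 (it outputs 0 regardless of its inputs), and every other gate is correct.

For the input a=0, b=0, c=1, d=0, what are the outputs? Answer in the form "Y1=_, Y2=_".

Y1=0, Y2=0

Propagate with U8 forced: U1=1, U2=1, U3=0, U4=1, U5=0, U6=1, U7=0, U8=0 [stuck-at-0].
So the outputs are Y1=0, Y2=0. (Without the fault they would be Y1=0, Y2=1.)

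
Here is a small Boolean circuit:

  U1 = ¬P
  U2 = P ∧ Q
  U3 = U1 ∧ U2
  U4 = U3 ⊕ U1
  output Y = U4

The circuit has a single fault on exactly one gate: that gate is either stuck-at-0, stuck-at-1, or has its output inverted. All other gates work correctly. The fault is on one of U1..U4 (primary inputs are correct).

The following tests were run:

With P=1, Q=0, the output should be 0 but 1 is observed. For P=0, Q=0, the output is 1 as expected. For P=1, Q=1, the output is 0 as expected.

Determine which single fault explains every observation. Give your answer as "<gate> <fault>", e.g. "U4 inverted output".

U1 stuck-at-1

Fault-free values for test 1 (P=1, Q=0): U1=0, U2=0, U3=0, U4=0, giving Y=0. Observed 1.
Test 1: faults giving observed 1 are {U1 stuck-at-1, U1 inverted output, U3 stuck-at-1, U3 inverted output, U4 stuck-at-1, U4 inverted output}.
Test 2 (P=0, Q=0): fault-free U1=1, U2=0, U3=0, U4=1 → 1; observed 1. Eliminates U1 inverted output, U3 stuck-at-1, U3 inverted output, U4 inverted output.
Test 3 (P=1, Q=1): fault-free U1=0, U2=1, U3=0, U4=0 → 0; observed 0. Eliminates U4 stuck-at-1.
Only U1 stuck-at-1 is consistent with every test.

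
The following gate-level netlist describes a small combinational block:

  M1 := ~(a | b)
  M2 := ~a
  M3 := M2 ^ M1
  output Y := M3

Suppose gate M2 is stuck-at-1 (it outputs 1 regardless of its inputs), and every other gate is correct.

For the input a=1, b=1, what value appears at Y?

Propagate with M2 forced: M1=0, M2=1 [stuck-at-1], M3=1.
So Y = 1. (Without the fault it would be 0.)

1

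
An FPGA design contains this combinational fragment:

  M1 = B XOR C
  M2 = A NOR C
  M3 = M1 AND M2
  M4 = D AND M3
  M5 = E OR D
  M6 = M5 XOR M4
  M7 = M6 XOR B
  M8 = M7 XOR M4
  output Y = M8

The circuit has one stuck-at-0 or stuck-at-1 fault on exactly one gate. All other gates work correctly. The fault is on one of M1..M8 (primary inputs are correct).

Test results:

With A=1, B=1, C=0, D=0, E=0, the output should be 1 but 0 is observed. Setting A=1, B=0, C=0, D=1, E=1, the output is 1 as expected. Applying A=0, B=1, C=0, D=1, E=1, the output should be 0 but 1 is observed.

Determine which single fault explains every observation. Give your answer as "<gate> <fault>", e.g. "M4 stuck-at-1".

Fault-free values for test 1 (A=1, B=1, C=0, D=0, E=0): M1=1, M2=0, M3=0, M4=0, M5=0, M6=0, M7=1, M8=1, giving Y=1. Observed 0.
Test 1: faults giving observed 0 are {M5 stuck-at-1, M6 stuck-at-1, M7 stuck-at-0, M8 stuck-at-0}.
Test 2 (A=1, B=0, C=0, D=1, E=1): fault-free M1=0, M2=0, M3=0, M4=0, M5=1, M6=1, M7=1, M8=1 → 1; observed 1. Eliminates M7 stuck-at-0, M8 stuck-at-0.
Test 3 (A=0, B=1, C=0, D=1, E=1): fault-free M1=1, M2=1, M3=1, M4=1, M5=1, M6=0, M7=1, M8=0 → 0; observed 1. Eliminates M5 stuck-at-1.
Only M6 stuck-at-1 is consistent with every test.

M6 stuck-at-1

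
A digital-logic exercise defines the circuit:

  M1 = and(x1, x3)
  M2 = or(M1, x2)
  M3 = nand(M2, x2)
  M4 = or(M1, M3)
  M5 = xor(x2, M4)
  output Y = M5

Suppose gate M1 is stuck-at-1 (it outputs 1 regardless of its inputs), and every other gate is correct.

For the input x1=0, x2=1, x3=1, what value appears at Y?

0

Propagate with M1 forced: M1=1 [stuck-at-1], M2=1, M3=0, M4=1, M5=0.
So Y = 0. (Without the fault it would be 1.)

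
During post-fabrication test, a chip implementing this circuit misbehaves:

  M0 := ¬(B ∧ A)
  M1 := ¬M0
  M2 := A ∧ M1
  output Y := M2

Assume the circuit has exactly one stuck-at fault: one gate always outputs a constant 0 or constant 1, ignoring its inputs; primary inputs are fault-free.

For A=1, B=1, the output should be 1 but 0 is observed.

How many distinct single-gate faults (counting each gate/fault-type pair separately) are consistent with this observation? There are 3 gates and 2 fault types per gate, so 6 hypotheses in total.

3

Fault-free: M0=0, M1=1, M2=1 → 1. Observed 0.
  M0 stuck-at-0: output 1 ✗
  M0 stuck-at-1: output 0 ✓
  M1 stuck-at-0: output 0 ✓
  M1 stuck-at-1: output 1 ✗
  M2 stuck-at-0: output 0 ✓
  M2 stuck-at-1: output 1 ✗
Consistent faults: {M0 stuck-at-1, M1 stuck-at-0, M2 stuck-at-0} — 3 in all.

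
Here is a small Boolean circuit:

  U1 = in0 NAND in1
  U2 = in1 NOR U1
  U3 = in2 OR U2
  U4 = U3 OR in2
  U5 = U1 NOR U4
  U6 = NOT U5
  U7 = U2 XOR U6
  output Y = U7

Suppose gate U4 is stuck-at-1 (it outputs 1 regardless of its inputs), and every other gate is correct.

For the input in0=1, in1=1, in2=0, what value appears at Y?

Propagate with U4 forced: U1=0, U2=0, U3=0, U4=1 [stuck-at-1], U5=0, U6=1, U7=1.
So Y = 1. (Without the fault it would be 0.)

1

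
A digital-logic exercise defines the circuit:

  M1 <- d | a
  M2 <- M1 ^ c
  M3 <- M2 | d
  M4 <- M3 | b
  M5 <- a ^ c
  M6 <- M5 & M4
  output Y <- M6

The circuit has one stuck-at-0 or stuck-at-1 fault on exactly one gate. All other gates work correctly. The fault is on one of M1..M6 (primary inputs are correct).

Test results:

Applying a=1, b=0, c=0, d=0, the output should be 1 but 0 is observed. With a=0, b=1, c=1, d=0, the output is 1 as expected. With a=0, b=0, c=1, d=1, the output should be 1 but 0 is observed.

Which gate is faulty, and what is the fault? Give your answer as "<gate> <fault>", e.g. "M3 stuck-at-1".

M3 stuck-at-0

Fault-free values for test 1 (a=1, b=0, c=0, d=0): M1=1, M2=1, M3=1, M4=1, M5=1, M6=1, giving Y=1. Observed 0.
Test 1: faults giving observed 0 are {M1 stuck-at-0, M2 stuck-at-0, M3 stuck-at-0, M4 stuck-at-0, M5 stuck-at-0, M6 stuck-at-0}.
Test 2 (a=0, b=1, c=1, d=0): fault-free M1=0, M2=1, M3=1, M4=1, M5=1, M6=1 → 1; observed 1. Eliminates M4 stuck-at-0, M5 stuck-at-0, M6 stuck-at-0.
Test 3 (a=0, b=0, c=1, d=1): fault-free M1=1, M2=0, M3=1, M4=1, M5=1, M6=1 → 1; observed 0. Eliminates M1 stuck-at-0, M2 stuck-at-0.
Only M3 stuck-at-0 is consistent with every test.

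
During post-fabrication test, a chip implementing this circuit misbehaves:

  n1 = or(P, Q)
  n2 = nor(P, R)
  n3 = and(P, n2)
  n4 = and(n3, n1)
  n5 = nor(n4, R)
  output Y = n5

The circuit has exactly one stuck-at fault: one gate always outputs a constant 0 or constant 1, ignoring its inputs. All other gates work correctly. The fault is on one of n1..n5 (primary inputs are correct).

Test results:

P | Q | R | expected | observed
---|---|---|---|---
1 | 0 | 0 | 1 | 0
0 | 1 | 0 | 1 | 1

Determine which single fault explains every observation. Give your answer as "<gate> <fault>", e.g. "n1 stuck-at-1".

Fault-free values for test 1 (P=1, Q=0, R=0): n1=1, n2=0, n3=0, n4=0, n5=1, giving Y=1. Observed 0.
Test 1: faults giving observed 0 are {n2 stuck-at-1, n3 stuck-at-1, n4 stuck-at-1, n5 stuck-at-0}.
Test 2 (P=0, Q=1, R=0): fault-free n1=1, n2=1, n3=0, n4=0, n5=1 → 1; observed 1. Eliminates n3 stuck-at-1, n4 stuck-at-1, n5 stuck-at-0.
Only n2 stuck-at-1 is consistent with every test.

n2 stuck-at-1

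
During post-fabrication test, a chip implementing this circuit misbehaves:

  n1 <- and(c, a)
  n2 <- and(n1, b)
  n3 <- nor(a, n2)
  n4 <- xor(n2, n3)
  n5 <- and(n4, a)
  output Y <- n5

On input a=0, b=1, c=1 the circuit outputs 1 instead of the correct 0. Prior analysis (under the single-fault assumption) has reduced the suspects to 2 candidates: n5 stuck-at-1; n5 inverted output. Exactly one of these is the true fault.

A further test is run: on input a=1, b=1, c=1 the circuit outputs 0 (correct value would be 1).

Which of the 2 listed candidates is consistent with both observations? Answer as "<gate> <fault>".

Evaluate each candidate on input a=1, b=1, c=1:
  n5 stuck-at-1: n1=1, n2=1, n3=0, n4=1, n5=1 [stuck-at-1] → 1 — eliminated
  n5 inverted output: n1=1, n2=1, n3=0, n4=1, n5=0 [inverted output] → 0 — matches
Only n5 inverted output reproduces the observed 0.

n5 inverted output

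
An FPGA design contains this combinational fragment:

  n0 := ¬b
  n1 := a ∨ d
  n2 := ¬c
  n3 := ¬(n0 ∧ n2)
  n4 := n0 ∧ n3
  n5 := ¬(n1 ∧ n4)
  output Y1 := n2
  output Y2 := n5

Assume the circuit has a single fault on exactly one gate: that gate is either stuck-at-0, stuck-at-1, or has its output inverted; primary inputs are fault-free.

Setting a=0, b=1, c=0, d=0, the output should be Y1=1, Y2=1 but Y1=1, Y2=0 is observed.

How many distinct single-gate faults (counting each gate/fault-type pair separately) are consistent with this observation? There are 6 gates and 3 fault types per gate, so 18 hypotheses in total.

2

Fault-free: n0=0, n1=0, n2=1, n3=1, n4=0, n5=1 → Y1=1, Y2=1. Observed Y1=1, Y2=0.
  n0: none of the 3 fault types match ✗
  n1: none of the 3 fault types match ✗
  n2: none of the 3 fault types match ✗
  n3: none of the 3 fault types match ✗
  n4: none of the 3 fault types match ✗
  n5: stuck-at-0, inverted output ✓; others ✗
Consistent faults: {n5 stuck-at-0, n5 inverted output} — 2 in all.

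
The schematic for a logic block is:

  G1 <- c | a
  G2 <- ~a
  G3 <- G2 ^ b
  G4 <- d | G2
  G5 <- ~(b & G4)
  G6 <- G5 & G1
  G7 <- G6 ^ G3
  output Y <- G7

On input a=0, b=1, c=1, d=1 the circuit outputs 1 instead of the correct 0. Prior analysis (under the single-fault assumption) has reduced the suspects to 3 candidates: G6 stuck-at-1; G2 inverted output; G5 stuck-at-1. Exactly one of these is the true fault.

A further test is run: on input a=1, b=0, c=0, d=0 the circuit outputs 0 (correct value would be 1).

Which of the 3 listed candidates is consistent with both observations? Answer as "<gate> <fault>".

G2 inverted output

Evaluate each candidate on input a=1, b=0, c=0, d=0:
  G6 stuck-at-1: G1=1, G2=0, G3=0, G4=0, G5=1, G6=1 [stuck-at-1], G7=1 → 1 — eliminated
  G2 inverted output: G1=1, G2=1 [inverted output], G3=1, G4=1, G5=1, G6=1, G7=0 → 0 — matches
  G5 stuck-at-1: G1=1, G2=0, G3=0, G4=0, G5=1 [stuck-at-1], G6=1, G7=1 → 1 — eliminated
Only G2 inverted output reproduces the observed 0.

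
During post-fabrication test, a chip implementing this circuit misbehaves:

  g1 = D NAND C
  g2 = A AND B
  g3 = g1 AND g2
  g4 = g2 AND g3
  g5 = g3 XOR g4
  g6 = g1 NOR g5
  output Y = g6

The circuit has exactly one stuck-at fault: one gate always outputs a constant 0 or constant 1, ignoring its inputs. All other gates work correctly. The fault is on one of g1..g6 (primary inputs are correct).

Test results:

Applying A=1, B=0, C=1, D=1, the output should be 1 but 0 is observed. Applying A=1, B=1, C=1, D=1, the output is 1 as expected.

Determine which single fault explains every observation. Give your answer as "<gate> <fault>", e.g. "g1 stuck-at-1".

g3 stuck-at-1

Fault-free values for test 1 (A=1, B=0, C=1, D=1): g1=0, g2=0, g3=0, g4=0, g5=0, g6=1, giving Y=1. Observed 0.
Test 1: faults giving observed 0 are {g1 stuck-at-1, g3 stuck-at-1, g4 stuck-at-1, g5 stuck-at-1, g6 stuck-at-0}.
Test 2 (A=1, B=1, C=1, D=1): fault-free g1=0, g2=1, g3=0, g4=0, g5=0, g6=1 → 1; observed 1. Eliminates g1 stuck-at-1, g4 stuck-at-1, g5 stuck-at-1, g6 stuck-at-0.
Only g3 stuck-at-1 is consistent with every test.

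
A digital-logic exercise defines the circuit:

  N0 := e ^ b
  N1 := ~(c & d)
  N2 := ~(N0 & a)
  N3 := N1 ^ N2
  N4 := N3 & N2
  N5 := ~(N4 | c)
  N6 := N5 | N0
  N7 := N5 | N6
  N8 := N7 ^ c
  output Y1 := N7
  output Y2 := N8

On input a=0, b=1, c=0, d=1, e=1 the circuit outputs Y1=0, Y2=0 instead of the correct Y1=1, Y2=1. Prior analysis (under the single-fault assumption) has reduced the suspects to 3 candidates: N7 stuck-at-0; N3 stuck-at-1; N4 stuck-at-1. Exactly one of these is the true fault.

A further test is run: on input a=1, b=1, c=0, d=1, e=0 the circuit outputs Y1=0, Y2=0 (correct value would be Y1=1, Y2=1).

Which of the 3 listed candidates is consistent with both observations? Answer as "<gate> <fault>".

Evaluate each candidate on input a=1, b=1, c=0, d=1, e=0:
  N7 stuck-at-0: N0=1, N1=1, N2=0, N3=1, N4=0, N5=1, N6=1, N7=0 [stuck-at-0], N8=0 → Y1=0, Y2=0 — matches
  N3 stuck-at-1: N0=1, N1=1, N2=0, N3=1 [stuck-at-1], N4=0, N5=1, N6=1, N7=1, N8=1 → Y1=1, Y2=1 — eliminated
  N4 stuck-at-1: N0=1, N1=1, N2=0, N3=1, N4=1 [stuck-at-1], N5=0, N6=1, N7=1, N8=1 → Y1=1, Y2=1 — eliminated
Only N7 stuck-at-0 reproduces the observed Y1=0, Y2=0.

N7 stuck-at-0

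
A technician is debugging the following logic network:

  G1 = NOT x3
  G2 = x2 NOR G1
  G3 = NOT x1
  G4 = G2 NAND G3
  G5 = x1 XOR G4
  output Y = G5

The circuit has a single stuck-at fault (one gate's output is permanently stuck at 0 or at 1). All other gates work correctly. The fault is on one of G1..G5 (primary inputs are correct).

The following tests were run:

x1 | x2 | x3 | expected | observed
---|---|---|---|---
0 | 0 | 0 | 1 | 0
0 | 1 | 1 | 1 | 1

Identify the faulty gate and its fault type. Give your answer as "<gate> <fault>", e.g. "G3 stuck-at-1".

G1 stuck-at-0

Fault-free values for test 1 (x1=0, x2=0, x3=0): G1=1, G2=0, G3=1, G4=1, G5=1, giving Y=1. Observed 0.
Test 1: faults giving observed 0 are {G1 stuck-at-0, G2 stuck-at-1, G4 stuck-at-0, G5 stuck-at-0}.
Test 2 (x1=0, x2=1, x3=1): fault-free G1=0, G2=0, G3=1, G4=1, G5=1 → 1; observed 1. Eliminates G2 stuck-at-1, G4 stuck-at-0, G5 stuck-at-0.
Only G1 stuck-at-0 is consistent with every test.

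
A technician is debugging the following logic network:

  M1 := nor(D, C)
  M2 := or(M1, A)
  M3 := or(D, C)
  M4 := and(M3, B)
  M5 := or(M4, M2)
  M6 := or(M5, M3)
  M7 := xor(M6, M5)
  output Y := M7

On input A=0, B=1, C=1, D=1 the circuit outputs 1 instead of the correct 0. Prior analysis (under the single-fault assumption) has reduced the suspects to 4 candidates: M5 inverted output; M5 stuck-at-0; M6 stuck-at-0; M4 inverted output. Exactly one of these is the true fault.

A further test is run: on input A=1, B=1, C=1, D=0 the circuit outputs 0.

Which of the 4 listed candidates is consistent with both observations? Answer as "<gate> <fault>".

M4 inverted output

Evaluate each candidate on input A=1, B=1, C=1, D=0:
  M5 inverted output: M1=0, M2=1, M3=1, M4=1, M5=0 [inverted output], M6=1, M7=1 → 1 — eliminated
  M5 stuck-at-0: M1=0, M2=1, M3=1, M4=1, M5=0 [stuck-at-0], M6=1, M7=1 → 1 — eliminated
  M6 stuck-at-0: M1=0, M2=1, M3=1, M4=1, M5=1, M6=0 [stuck-at-0], M7=1 → 1 — eliminated
  M4 inverted output: M1=0, M2=1, M3=1, M4=0 [inverted output], M5=1, M6=1, M7=0 → 0 — matches
Only M4 inverted output reproduces the observed 0.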